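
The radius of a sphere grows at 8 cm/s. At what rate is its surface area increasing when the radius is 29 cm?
1856π cm²/s

S = 4πr²
dS/dt = dS/dr · dr/dt = 8πr · 8
At r = 29: dS/dt = 1856π cm²/s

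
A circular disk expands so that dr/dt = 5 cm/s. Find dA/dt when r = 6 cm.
60π cm²/s

A = πr²
dA/dt = 2πr · dr/dt = 2π(6)(5) = 60π cm²/s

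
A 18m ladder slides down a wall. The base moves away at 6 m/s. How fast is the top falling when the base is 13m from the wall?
78√155/155 ≈ 6.265 m/s

x² + y² = 18²
2x·dx/dt + 2y·dy/dt = 0
dy/dt = -x/y · dx/dt = -13/√155 · 6 = -78√155/155 m/s
The top is descending at 78√155/155 ≈ 6.265 m/s.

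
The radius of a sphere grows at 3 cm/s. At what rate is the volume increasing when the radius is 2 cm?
48π cm³/s

V = (4/3)πr³
dV/dt = dV/dr · dr/dt = 4πr² · 3
At r = 2: dV/dt = 48π cm³/s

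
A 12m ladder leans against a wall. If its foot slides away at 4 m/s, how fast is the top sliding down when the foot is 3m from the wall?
4√15/15 ≈ 1.033 m/s

x² + y² = 12²
2x·dx/dt + 2y·dy/dt = 0
dy/dt = -x/y · dx/dt = -3/(3√15) · 4 = -4√15/15 m/s
The top is descending at 4√15/15 ≈ 1.033 m/s.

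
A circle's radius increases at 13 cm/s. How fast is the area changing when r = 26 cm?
676π cm²/s

A = πr²
dA/dt = 2πr · dr/dt = 2π(26)(13) = 676π cm²/s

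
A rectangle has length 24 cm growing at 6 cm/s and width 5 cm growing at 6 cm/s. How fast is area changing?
174 cm²/s

A = lw
dA/dt = w·dl/dt + l·dw/dt = 5·6 + 24·6 = 174 cm²/s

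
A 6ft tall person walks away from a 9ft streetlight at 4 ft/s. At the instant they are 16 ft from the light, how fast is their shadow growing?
8 ft/s

By similar triangles: 9/(x+s) = 6/s
Solving: s = 6x/3
ds/dt = 6/3 · dx/dt = 2 · 4 = 8 ft/s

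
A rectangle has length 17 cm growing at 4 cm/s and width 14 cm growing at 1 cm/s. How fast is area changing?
73 cm²/s

A = lw
dA/dt = w·dl/dt + l·dw/dt = 14·4 + 17·1 = 73 cm²/s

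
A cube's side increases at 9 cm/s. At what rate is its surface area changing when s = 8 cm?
864 cm²/s

A = 6s²
dA/dt = 12s · ds/dt = 12·8·9 = 864 cm²/s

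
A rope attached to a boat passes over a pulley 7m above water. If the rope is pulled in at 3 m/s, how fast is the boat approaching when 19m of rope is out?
19√78/52 ≈ 3.227 m/s

rope² = x² + 7²
x = √(19² - 7²) = 2√78
dx/dt = (rope/x) · d(rope)/dt = (19/(2√78)) · (-3) = -19√78/52 m/s
The boat approaches at 19√78/52 ≈ 3.227 m/s.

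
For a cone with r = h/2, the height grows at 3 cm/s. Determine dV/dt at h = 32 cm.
768π cm³/s

V = (1/3)π(h/2)²h = πh³/12
dV/dt = πh²/4 · 3
At h = 32: dV/dt = 768π cm³/s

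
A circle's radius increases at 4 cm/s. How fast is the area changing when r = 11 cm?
88π cm²/s

A = πr²
dA/dt = 2πr · dr/dt = 2π(11)(4) = 88π cm²/s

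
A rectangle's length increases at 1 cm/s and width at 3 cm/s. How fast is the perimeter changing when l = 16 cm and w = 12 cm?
8 cm/s

P = 2(l + w)
dP/dt = 2(dl/dt + dw/dt) = 2(1 + 3) = 8 cm/s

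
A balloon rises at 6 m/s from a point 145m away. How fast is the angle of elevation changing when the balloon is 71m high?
0.033377 rad/s

tan(θ) = y/145
sec²(θ) · dθ/dt = (1/145) · dy/dt
dθ/dt = cos²(θ)/145 · 6 = 145/(145² + 71²) · 6
dθ/dt = 0.033377 rad/s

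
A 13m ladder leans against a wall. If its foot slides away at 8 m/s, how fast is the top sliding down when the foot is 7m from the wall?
14√30/15 ≈ 5.112 m/s

x² + y² = 13²
2x·dx/dt + 2y·dy/dt = 0
dy/dt = -x/y · dx/dt = -7/(2√30) · 8 = -14√30/15 m/s
The top is descending at 14√30/15 ≈ 5.112 m/s.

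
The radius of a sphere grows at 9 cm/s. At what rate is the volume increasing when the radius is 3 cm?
324π cm³/s

V = (4/3)πr³
dV/dt = dV/dr · dr/dt = 4πr² · 9
At r = 3: dV/dt = 324π cm³/s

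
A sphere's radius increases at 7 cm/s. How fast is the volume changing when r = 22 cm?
13552π cm³/s

V = (4/3)πr³
dV/dt = dV/dr · dr/dt = 4πr² · 7
At r = 22: dV/dt = 13552π cm³/s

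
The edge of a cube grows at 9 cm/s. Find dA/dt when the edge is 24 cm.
2592 cm²/s

A = 6s²
dA/dt = 12s · ds/dt = 12·24·9 = 2592 cm²/s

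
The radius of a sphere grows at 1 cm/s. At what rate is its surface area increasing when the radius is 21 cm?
168π cm²/s

S = 4πr²
dS/dt = dS/dr · dr/dt = 8πr · 1
At r = 21: dS/dt = 168π cm²/s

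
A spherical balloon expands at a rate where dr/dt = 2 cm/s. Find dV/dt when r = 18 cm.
2592π cm³/s

V = (4/3)πr³
dV/dt = dV/dr · dr/dt = 4πr² · 2
At r = 18: dV/dt = 2592π cm³/s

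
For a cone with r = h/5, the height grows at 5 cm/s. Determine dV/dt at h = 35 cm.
245π cm³/s

V = (1/3)π(h/5)²h = πh³/75
dV/dt = πh²/25 · 5
At h = 35: dV/dt = 245π cm³/s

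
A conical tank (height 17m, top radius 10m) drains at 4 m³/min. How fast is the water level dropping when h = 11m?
289/(3025π) ≈ 0.03041 m/min

r/h = 10/17, so r = (10/17)h
V = (1/3)πr²h = (1/3)π((10/17)h)²h = (100/867)πh³
dV/dh = (100/289)πh²
dh/dt = (dV/dt)/(dV/dh) = -4/((100/289)π·11²) = -289/(3025π) m/min
The level is dropping at 289/(3025π) ≈ 0.03041 m/min.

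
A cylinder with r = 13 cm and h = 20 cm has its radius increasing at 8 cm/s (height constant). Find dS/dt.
736π cm²/s

S = 2πrh + 2πr² (lateral + bases)
dS/dt = (2πh + 4πr)·dr/dt = (2π·20 + 4π·13)·8
= 736π cm²/s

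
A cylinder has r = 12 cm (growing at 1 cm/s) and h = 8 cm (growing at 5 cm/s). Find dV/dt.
912π cm³/s

V = πr²h
dV/dt = 2πrh·dr/dt + πr²·dh/dt
= 2π(12)(8)(1) + π(12)²(5)
= 912π cm³/s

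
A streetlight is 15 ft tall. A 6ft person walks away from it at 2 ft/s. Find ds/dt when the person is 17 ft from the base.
4/3 ft/s

By similar triangles: 15/(x+s) = 6/s
Solving: s = 6x/9
ds/dt = 6/9 · dx/dt = 2/3 · 2 = 4/3 ft/s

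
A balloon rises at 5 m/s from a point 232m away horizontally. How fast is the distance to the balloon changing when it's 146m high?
73√65/221 ≈ 2.663 m/s

z² = 232² + y²
z = √(232² + 146²) = 34√65
dz/dt = y/z · dy/dt = 146/(34√65) · 5 = 73√65/221 ≈ 2.663 m/s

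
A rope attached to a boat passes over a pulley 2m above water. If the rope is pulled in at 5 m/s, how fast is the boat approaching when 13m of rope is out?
13√165/33 ≈ 5.06 m/s

rope² = x² + 2²
x = √(13² - 2²) = √165
dx/dt = (rope/x) · d(rope)/dt = (13/√165) · (-5) = -13√165/33 m/s
The boat approaches at 13√165/33 ≈ 5.06 m/s.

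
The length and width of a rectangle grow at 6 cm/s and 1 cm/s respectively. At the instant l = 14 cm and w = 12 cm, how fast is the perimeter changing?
14 cm/s

P = 2(l + w)
dP/dt = 2(dl/dt + dw/dt) = 2(6 + 1) = 14 cm/s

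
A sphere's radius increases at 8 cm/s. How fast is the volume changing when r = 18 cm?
10368π cm³/s

V = (4/3)πr³
dV/dt = dV/dr · dr/dt = 4πr² · 8
At r = 18: dV/dt = 10368π cm³/s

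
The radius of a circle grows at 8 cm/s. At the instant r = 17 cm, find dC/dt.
16π cm/s

C = 2πr
dC/dt = 2π · dr/dt = 2π · 8 = 16π cm/s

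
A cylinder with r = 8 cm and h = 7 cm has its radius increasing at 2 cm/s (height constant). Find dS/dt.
92π cm²/s

S = 2πrh + 2πr² (lateral + bases)
dS/dt = (2πh + 4πr)·dr/dt = (2π·7 + 4π·8)·2
= 92π cm²/s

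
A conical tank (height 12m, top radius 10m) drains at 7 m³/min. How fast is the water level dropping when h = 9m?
28/(225π) ≈ 0.03961 m/min

r/h = 10/12, so r = (5/6)h
V = (1/3)πr²h = (1/3)π((5/6)h)²h = (25/108)πh³
dV/dh = (25/36)πh²
dh/dt = (dV/dt)/(dV/dh) = -7/((25/36)π·9²) = -28/(225π) m/min
The level is dropping at 28/(225π) ≈ 0.03961 m/min.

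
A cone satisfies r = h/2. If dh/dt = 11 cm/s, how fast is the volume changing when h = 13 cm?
1859π/4 cm³/s

V = (1/3)π(h/2)²h = πh³/12
dV/dt = πh²/4 · 11
At h = 13: dV/dt = 1859π/4 cm³/s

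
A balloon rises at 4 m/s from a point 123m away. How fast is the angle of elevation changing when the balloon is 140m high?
0.014167 rad/s

tan(θ) = y/123
sec²(θ) · dθ/dt = (1/123) · dy/dt
dθ/dt = cos²(θ)/123 · 4 = 123/(123² + 140²) · 4
dθ/dt = 0.014167 rad/s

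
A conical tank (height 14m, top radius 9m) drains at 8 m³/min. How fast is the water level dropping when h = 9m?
1568/(6561π) ≈ 0.07607 m/min

r/h = 9/14, so r = (9/14)h
V = (1/3)πr²h = (1/3)π((9/14)h)²h = (27/196)πh³
dV/dh = (81/196)πh²
dh/dt = (dV/dt)/(dV/dh) = -8/((81/196)π·9²) = -1568/(6561π) m/min
The level is dropping at 1568/(6561π) ≈ 0.07607 m/min.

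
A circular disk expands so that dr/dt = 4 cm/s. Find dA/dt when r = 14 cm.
112π cm²/s

A = πr²
dA/dt = 2πr · dr/dt = 2π(14)(4) = 112π cm²/s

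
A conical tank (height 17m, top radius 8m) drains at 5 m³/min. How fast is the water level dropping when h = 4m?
1445/(1024π) ≈ 0.4492 m/min

r/h = 8/17, so r = (8/17)h
V = (1/3)πr²h = (1/3)π((8/17)h)²h = (64/867)πh³
dV/dh = (64/289)πh²
dh/dt = (dV/dt)/(dV/dh) = -5/((64/289)π·4²) = -1445/(1024π) m/min
The level is dropping at 1445/(1024π) ≈ 0.4492 m/min.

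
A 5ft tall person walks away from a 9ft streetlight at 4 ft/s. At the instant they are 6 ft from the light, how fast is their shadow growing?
5 ft/s

By similar triangles: 9/(x+s) = 5/s
Solving: s = 5x/4
ds/dt = 5/4 · dx/dt = 5/4 · 4 = 5 ft/s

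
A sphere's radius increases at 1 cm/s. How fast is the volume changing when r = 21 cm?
1764π cm³/s

V = (4/3)πr³
dV/dt = dV/dr · dr/dt = 4πr² · 1
At r = 21: dV/dt = 1764π cm³/s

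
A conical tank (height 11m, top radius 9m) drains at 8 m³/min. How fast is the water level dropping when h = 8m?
121/(648π) ≈ 0.05944 m/min

r/h = 9/11, so r = (9/11)h
V = (1/3)πr²h = (1/3)π((9/11)h)²h = (27/121)πh³
dV/dh = (81/121)πh²
dh/dt = (dV/dt)/(dV/dh) = -8/((81/121)π·8²) = -121/(648π) m/min
The level is dropping at 121/(648π) ≈ 0.05944 m/min.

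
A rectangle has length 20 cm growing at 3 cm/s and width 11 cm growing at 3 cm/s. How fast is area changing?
93 cm²/s

A = lw
dA/dt = w·dl/dt + l·dw/dt = 11·3 + 20·3 = 93 cm²/s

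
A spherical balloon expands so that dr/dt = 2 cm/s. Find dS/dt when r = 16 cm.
256π cm²/s

S = 4πr²
dS/dt = dS/dr · dr/dt = 8πr · 2
At r = 16: dS/dt = 256π cm²/s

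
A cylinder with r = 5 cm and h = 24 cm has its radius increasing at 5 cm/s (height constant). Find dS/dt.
340π cm²/s

S = 2πrh + 2πr² (lateral + bases)
dS/dt = (2πh + 4πr)·dr/dt = (2π·24 + 4π·5)·5
= 340π cm²/s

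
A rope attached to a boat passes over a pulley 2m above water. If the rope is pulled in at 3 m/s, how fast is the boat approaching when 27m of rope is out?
81√29/145 ≈ 3.008 m/s

rope² = x² + 2²
x = √(27² - 2²) = 5√29
dx/dt = (rope/x) · d(rope)/dt = (27/(5√29)) · (-3) = -81√29/145 m/s
The boat approaches at 81√29/145 ≈ 3.008 m/s.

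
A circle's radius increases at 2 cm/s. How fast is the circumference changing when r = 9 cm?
4π cm/s

C = 2πr
dC/dt = 2π · dr/dt = 2π · 2 = 4π cm/s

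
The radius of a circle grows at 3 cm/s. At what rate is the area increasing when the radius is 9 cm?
54π cm²/s

A = πr²
dA/dt = 2πr · dr/dt = 2π(9)(3) = 54π cm²/s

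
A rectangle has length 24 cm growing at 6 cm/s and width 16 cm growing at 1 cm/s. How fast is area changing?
120 cm²/s

A = lw
dA/dt = w·dl/dt + l·dw/dt = 16·6 + 24·1 = 120 cm²/s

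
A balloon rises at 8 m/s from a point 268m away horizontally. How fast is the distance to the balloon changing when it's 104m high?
208√5165/5165 ≈ 2.894 m/s

z² = 268² + y²
z = √(268² + 104²) = 4√5165
dz/dt = y/z · dy/dt = 104/(4√5165) · 8 = 208√5165/5165 ≈ 2.894 m/s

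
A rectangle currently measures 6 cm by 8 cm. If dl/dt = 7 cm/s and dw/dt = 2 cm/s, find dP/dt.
18 cm/s

P = 2(l + w)
dP/dt = 2(dl/dt + dw/dt) = 2(7 + 2) = 18 cm/s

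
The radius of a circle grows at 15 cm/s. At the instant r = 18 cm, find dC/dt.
30π cm/s

C = 2πr
dC/dt = 2π · dr/dt = 2π · 15 = 30π cm/s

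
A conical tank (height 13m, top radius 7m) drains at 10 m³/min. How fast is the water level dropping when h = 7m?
1690/(2401π) ≈ 0.224 m/min

r/h = 7/13, so r = (7/13)h
V = (1/3)πr²h = (1/3)π((7/13)h)²h = (49/507)πh³
dV/dh = (49/169)πh²
dh/dt = (dV/dt)/(dV/dh) = -10/((49/169)π·7²) = -1690/(2401π) m/min
The level is dropping at 1690/(2401π) ≈ 0.224 m/min.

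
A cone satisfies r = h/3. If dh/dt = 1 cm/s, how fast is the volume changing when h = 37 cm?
1369π/9 cm³/s

V = (1/3)π(h/3)²h = πh³/27
dV/dt = πh²/9 · 1
At h = 37: dV/dt = 1369π/9 cm³/s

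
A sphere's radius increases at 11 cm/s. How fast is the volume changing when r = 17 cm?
12716π cm³/s

V = (4/3)πr³
dV/dt = dV/dr · dr/dt = 4πr² · 11
At r = 17: dV/dt = 12716π cm³/s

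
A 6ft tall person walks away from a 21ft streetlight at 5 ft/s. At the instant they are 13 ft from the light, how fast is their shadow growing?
2 ft/s

By similar triangles: 21/(x+s) = 6/s
Solving: s = 6x/15
ds/dt = 6/15 · dx/dt = 2/5 · 5 = 2 ft/s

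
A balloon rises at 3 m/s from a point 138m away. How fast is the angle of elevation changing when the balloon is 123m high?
0.012115 rad/s

tan(θ) = y/138
sec²(θ) · dθ/dt = (1/138) · dy/dt
dθ/dt = cos²(θ)/138 · 3 = 138/(138² + 123²) · 3
dθ/dt = 0.012115 rad/s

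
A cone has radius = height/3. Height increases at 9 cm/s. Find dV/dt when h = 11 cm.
121π cm³/s

V = (1/3)π(h/3)²h = πh³/27
dV/dt = πh²/9 · 9
At h = 11: dV/dt = 121π cm³/s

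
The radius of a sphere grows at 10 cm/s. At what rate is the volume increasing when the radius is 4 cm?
640π cm³/s

V = (4/3)πr³
dV/dt = dV/dr · dr/dt = 4πr² · 10
At r = 4: dV/dt = 640π cm³/s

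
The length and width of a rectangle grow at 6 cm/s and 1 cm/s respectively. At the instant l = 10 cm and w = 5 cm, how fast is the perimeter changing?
14 cm/s

P = 2(l + w)
dP/dt = 2(dl/dt + dw/dt) = 2(6 + 1) = 14 cm/s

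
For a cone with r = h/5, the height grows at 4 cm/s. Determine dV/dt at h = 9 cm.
324π/25 cm³/s

V = (1/3)π(h/5)²h = πh³/75
dV/dt = πh²/25 · 4
At h = 9: dV/dt = 324π/25 cm³/s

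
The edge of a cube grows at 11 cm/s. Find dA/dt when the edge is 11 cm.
1452 cm²/s

A = 6s²
dA/dt = 12s · ds/dt = 12·11·11 = 1452 cm²/s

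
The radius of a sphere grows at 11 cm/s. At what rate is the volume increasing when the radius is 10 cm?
4400π cm³/s

V = (4/3)πr³
dV/dt = dV/dr · dr/dt = 4πr² · 11
At r = 10: dV/dt = 4400π cm³/s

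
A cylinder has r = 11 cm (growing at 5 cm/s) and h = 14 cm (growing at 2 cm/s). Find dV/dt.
1782π cm³/s

V = πr²h
dV/dt = 2πrh·dr/dt + πr²·dh/dt
= 2π(11)(14)(5) + π(11)²(2)
= 1782π cm³/s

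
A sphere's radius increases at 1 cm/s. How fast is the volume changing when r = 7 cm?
196π cm³/s

V = (4/3)πr³
dV/dt = dV/dr · dr/dt = 4πr² · 1
At r = 7: dV/dt = 196π cm³/s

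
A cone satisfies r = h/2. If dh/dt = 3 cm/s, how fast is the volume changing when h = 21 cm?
1323π/4 cm³/s

V = (1/3)π(h/2)²h = πh³/12
dV/dt = πh²/4 · 3
At h = 21: dV/dt = 1323π/4 cm³/s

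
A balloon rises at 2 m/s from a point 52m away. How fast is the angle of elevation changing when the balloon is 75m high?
0.012486 rad/s

tan(θ) = y/52
sec²(θ) · dθ/dt = (1/52) · dy/dt
dθ/dt = cos²(θ)/52 · 2 = 52/(52² + 75²) · 2
dθ/dt = 0.012486 rad/s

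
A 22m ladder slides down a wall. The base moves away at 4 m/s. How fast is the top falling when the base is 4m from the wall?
8√13/39 ≈ 0.7396 m/s

x² + y² = 22²
2x·dx/dt + 2y·dy/dt = 0
dy/dt = -x/y · dx/dt = -4/(6√13) · 4 = -8√13/39 m/s
The top is descending at 8√13/39 ≈ 0.7396 m/s.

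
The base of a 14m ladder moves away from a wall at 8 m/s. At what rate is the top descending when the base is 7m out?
8√3/3 ≈ 4.619 m/s

x² + y² = 14²
2x·dx/dt + 2y·dy/dt = 0
dy/dt = -x/y · dx/dt = -7/(7√3) · 8 = -8√3/3 m/s
The top is descending at 8√3/3 ≈ 4.619 m/s.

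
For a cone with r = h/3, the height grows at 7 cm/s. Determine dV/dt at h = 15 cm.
175π cm³/s

V = (1/3)π(h/3)²h = πh³/27
dV/dt = πh²/9 · 7
At h = 15: dV/dt = 175π cm³/s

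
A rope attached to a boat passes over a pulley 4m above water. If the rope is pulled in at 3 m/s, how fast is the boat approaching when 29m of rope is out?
29√33/55 ≈ 3.029 m/s

rope² = x² + 4²
x = √(29² - 4²) = 5√33
dx/dt = (rope/x) · d(rope)/dt = (29/(5√33)) · (-3) = -29√33/55 m/s
The boat approaches at 29√33/55 ≈ 3.029 m/s.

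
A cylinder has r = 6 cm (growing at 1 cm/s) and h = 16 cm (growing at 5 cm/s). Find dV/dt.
372π cm³/s

V = πr²h
dV/dt = 2πrh·dr/dt + πr²·dh/dt
= 2π(6)(16)(1) + π(6)²(5)
= 372π cm³/s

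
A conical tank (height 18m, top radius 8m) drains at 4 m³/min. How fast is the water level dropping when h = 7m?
81/(196π) ≈ 0.1315 m/min

r/h = 8/18, so r = (4/9)h
V = (1/3)πr²h = (1/3)π((4/9)h)²h = (16/243)πh³
dV/dh = (16/81)πh²
dh/dt = (dV/dt)/(dV/dh) = -4/((16/81)π·7²) = -81/(196π) m/min
The level is dropping at 81/(196π) ≈ 0.1315 m/min.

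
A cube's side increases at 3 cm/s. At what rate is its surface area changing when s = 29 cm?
1044 cm²/s

A = 6s²
dA/dt = 12s · ds/dt = 12·29·3 = 1044 cm²/s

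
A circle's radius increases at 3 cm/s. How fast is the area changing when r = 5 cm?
30π cm²/s

A = πr²
dA/dt = 2πr · dr/dt = 2π(5)(3) = 30π cm²/s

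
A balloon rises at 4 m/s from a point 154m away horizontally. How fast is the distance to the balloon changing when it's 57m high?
228√26965/26965 ≈ 1.388 m/s

z² = 154² + y²
z = √(154² + 57²) = √26965
dz/dt = y/z · dy/dt = 57/√26965 · 4 = 228√26965/26965 ≈ 1.388 m/s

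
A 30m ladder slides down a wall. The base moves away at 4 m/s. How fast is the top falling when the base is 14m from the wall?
7√11/11 ≈ 2.111 m/s

x² + y² = 30²
2x·dx/dt + 2y·dy/dt = 0
dy/dt = -x/y · dx/dt = -14/(8√11) · 4 = -7√11/11 m/s
The top is descending at 7√11/11 ≈ 2.111 m/s.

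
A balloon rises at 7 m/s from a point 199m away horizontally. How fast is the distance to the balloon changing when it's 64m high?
448√43697/43697 ≈ 2.143 m/s

z² = 199² + y²
z = √(199² + 64²) = √43697
dz/dt = y/z · dy/dt = 64/√43697 · 7 = 448√43697/43697 ≈ 2.143 m/s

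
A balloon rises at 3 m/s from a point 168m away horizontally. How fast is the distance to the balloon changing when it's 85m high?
255√35449/35449 ≈ 1.354 m/s

z² = 168² + y²
z = √(168² + 85²) = √35449
dz/dt = y/z · dy/dt = 85/√35449 · 3 = 255√35449/35449 ≈ 1.354 m/s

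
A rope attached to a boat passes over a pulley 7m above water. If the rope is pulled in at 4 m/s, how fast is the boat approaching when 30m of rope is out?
120√851/851 ≈ 4.114 m/s

rope² = x² + 7²
x = √(30² - 7²) = √851
dx/dt = (rope/x) · d(rope)/dt = (30/√851) · (-4) = -120√851/851 m/s
The boat approaches at 120√851/851 ≈ 4.114 m/s.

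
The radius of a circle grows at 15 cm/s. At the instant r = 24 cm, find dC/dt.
30π cm/s

C = 2πr
dC/dt = 2π · dr/dt = 2π · 15 = 30π cm/s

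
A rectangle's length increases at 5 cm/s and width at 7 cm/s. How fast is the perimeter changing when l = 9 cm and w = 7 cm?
24 cm/s

P = 2(l + w)
dP/dt = 2(dl/dt + dw/dt) = 2(5 + 7) = 24 cm/s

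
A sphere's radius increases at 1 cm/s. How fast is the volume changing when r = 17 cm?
1156π cm³/s

V = (4/3)πr³
dV/dt = dV/dr · dr/dt = 4πr² · 1
At r = 17: dV/dt = 1156π cm³/s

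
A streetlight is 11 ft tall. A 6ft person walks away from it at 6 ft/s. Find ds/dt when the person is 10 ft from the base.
36/5 ft/s

By similar triangles: 11/(x+s) = 6/s
Solving: s = 6x/5
ds/dt = 6/5 · dx/dt = 6/5 · 6 = 36/5 ft/s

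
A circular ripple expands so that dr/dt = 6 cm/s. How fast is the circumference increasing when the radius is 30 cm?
12π cm/s

C = 2πr
dC/dt = 2π · dr/dt = 2π · 6 = 12π cm/s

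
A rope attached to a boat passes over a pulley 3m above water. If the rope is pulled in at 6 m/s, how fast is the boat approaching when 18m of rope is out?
36√35/35 ≈ 6.085 m/s

rope² = x² + 3²
x = √(18² - 3²) = 3√35
dx/dt = (rope/x) · d(rope)/dt = (18/(3√35)) · (-6) = -36√35/35 m/s
The boat approaches at 36√35/35 ≈ 6.085 m/s.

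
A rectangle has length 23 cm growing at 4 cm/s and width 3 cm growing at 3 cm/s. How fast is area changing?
81 cm²/s

A = lw
dA/dt = w·dl/dt + l·dw/dt = 3·4 + 23·3 = 81 cm²/s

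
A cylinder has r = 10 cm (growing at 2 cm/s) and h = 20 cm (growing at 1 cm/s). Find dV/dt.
900π cm³/s

V = πr²h
dV/dt = 2πrh·dr/dt + πr²·dh/dt
= 2π(10)(20)(2) + π(10)²(1)
= 900π cm³/s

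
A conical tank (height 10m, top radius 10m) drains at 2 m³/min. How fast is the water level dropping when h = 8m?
1/(32π) ≈ 0.009947 m/min

r/h = 10/10, so r = h
V = (1/3)πr²h = (1/3)π(h)²h = (1/3)πh³
dV/dh = πh²
dh/dt = (dV/dt)/(dV/dh) = -2/(π·8²) = -1/(32π) m/min
The level is dropping at 1/(32π) ≈ 0.009947 m/min.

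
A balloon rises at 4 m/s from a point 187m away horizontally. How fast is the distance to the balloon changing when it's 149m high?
298√57170/28585 ≈ 2.493 m/s

z² = 187² + y²
z = √(187² + 149²) = √57170
dz/dt = y/z · dy/dt = 149/√57170 · 4 = 298√57170/28585 ≈ 2.493 m/s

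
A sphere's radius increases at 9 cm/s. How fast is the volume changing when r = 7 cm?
1764π cm³/s

V = (4/3)πr³
dV/dt = dV/dr · dr/dt = 4πr² · 9
At r = 7: dV/dt = 1764π cm³/s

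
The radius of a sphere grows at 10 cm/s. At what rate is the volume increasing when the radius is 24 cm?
23040π cm³/s

V = (4/3)πr³
dV/dt = dV/dr · dr/dt = 4πr² · 10
At r = 24: dV/dt = 23040π cm³/s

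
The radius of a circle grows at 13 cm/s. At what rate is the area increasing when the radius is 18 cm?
468π cm²/s

A = πr²
dA/dt = 2πr · dr/dt = 2π(18)(13) = 468π cm²/s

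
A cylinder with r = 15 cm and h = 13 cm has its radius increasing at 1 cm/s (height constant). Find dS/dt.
86π cm²/s

S = 2πrh + 2πr² (lateral + bases)
dS/dt = (2πh + 4πr)·dr/dt = (2π·13 + 4π·15)·1
= 86π cm²/s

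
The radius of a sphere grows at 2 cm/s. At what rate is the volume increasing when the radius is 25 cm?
5000π cm³/s

V = (4/3)πr³
dV/dt = dV/dr · dr/dt = 4πr² · 2
At r = 25: dV/dt = 5000π cm³/s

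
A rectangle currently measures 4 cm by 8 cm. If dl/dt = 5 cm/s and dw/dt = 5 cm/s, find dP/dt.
20 cm/s

P = 2(l + w)
dP/dt = 2(dl/dt + dw/dt) = 2(5 + 5) = 20 cm/s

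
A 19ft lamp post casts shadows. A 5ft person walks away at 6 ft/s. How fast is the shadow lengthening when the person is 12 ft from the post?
15/7 ft/s

By similar triangles: 19/(x+s) = 5/s
Solving: s = 5x/14
ds/dt = 5/14 · dx/dt = 5/14 · 6 = 15/7 ft/s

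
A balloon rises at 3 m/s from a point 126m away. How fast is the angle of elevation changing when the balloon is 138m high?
0.010825 rad/s

tan(θ) = y/126
sec²(θ) · dθ/dt = (1/126) · dy/dt
dθ/dt = cos²(θ)/126 · 3 = 126/(126² + 138²) · 3
dθ/dt = 0.010825 rad/s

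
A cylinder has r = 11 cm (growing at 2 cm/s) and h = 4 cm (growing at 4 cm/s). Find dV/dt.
660π cm³/s

V = πr²h
dV/dt = 2πrh·dr/dt + πr²·dh/dt
= 2π(11)(4)(2) + π(11)²(4)
= 660π cm³/s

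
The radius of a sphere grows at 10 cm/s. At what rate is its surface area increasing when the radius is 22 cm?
1760π cm²/s

S = 4πr²
dS/dt = dS/dr · dr/dt = 8πr · 10
At r = 22: dS/dt = 1760π cm²/s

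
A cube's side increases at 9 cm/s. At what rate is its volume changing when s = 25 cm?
16875 cm³/s

V = s³
dV/dt = 3s² · ds/dt = 3·25²·9 = 16875 cm³/s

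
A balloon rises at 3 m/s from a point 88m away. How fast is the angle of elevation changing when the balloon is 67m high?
0.021581 rad/s

tan(θ) = y/88
sec²(θ) · dθ/dt = (1/88) · dy/dt
dθ/dt = cos²(θ)/88 · 3 = 88/(88² + 67²) · 3
dθ/dt = 0.021581 rad/s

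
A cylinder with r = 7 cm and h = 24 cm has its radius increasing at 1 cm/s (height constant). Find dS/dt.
76π cm²/s

S = 2πrh + 2πr² (lateral + bases)
dS/dt = (2πh + 4πr)·dr/dt = (2π·24 + 4π·7)·1
= 76π cm²/s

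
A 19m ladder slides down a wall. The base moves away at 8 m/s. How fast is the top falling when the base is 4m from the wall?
32√345/345 ≈ 1.723 m/s

x² + y² = 19²
2x·dx/dt + 2y·dy/dt = 0
dy/dt = -x/y · dx/dt = -4/√345 · 8 = -32√345/345 m/s
The top is descending at 32√345/345 ≈ 1.723 m/s.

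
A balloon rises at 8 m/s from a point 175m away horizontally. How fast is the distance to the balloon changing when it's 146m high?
1168√51941/51941 ≈ 5.125 m/s

z² = 175² + y²
z = √(175² + 146²) = √51941
dz/dt = y/z · dy/dt = 146/√51941 · 8 = 1168√51941/51941 ≈ 5.125 m/s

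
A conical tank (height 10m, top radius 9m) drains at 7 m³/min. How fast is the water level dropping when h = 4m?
175/(324π) ≈ 0.1719 m/min

r/h = 9/10, so r = (9/10)h
V = (1/3)πr²h = (1/3)π((9/10)h)²h = (27/100)πh³
dV/dh = (81/100)πh²
dh/dt = (dV/dt)/(dV/dh) = -7/((81/100)π·4²) = -175/(324π) m/min
The level is dropping at 175/(324π) ≈ 0.1719 m/min.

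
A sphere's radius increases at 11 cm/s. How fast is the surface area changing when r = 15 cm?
1320π cm²/s

S = 4πr²
dS/dt = dS/dr · dr/dt = 8πr · 11
At r = 15: dS/dt = 1320π cm²/s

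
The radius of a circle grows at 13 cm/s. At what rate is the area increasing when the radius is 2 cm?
52π cm²/s

A = πr²
dA/dt = 2πr · dr/dt = 2π(2)(13) = 52π cm²/s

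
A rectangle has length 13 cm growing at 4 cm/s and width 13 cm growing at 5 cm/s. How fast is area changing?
117 cm²/s

A = lw
dA/dt = w·dl/dt + l·dw/dt = 13·4 + 13·5 = 117 cm²/s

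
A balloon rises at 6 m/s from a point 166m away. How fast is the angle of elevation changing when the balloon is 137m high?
0.0215 rad/s

tan(θ) = y/166
sec²(θ) · dθ/dt = (1/166) · dy/dt
dθ/dt = cos²(θ)/166 · 6 = 166/(166² + 137²) · 6
dθ/dt = 0.0215 rad/s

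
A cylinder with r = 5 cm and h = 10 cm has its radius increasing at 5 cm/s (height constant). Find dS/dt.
200π cm²/s

S = 2πrh + 2πr² (lateral + bases)
dS/dt = (2πh + 4πr)·dr/dt = (2π·10 + 4π·5)·5
= 200π cm²/s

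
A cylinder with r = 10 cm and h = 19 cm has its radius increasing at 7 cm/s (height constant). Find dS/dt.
546π cm²/s

S = 2πrh + 2πr² (lateral + bases)
dS/dt = (2πh + 4πr)·dr/dt = (2π·19 + 4π·10)·7
= 546π cm²/s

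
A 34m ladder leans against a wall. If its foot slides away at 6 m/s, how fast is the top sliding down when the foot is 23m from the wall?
46√627/209 ≈ 5.511 m/s

x² + y² = 34²
2x·dx/dt + 2y·dy/dt = 0
dy/dt = -x/y · dx/dt = -23/√627 · 6 = -46√627/209 m/s
The top is descending at 46√627/209 ≈ 5.511 m/s.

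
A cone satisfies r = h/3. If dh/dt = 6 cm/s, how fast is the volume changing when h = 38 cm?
2888π/3 cm³/s

V = (1/3)π(h/3)²h = πh³/27
dV/dt = πh²/9 · 6
At h = 38: dV/dt = 2888π/3 cm³/s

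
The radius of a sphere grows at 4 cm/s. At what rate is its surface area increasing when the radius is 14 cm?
448π cm²/s

S = 4πr²
dS/dt = dS/dr · dr/dt = 8πr · 4
At r = 14: dS/dt = 448π cm²/s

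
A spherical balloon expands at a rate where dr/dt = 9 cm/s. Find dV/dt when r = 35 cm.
44100π cm³/s

V = (4/3)πr³
dV/dt = dV/dr · dr/dt = 4πr² · 9
At r = 35: dV/dt = 44100π cm³/s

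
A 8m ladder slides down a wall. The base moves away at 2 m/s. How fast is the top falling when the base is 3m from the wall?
6√55/55 ≈ 0.809 m/s

x² + y² = 8²
2x·dx/dt + 2y·dy/dt = 0
dy/dt = -x/y · dx/dt = -3/√55 · 2 = -6√55/55 m/s
The top is descending at 6√55/55 ≈ 0.809 m/s.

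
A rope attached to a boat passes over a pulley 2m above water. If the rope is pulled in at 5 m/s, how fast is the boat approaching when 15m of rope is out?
75√221/221 ≈ 5.045 m/s

rope² = x² + 2²
x = √(15² - 2²) = √221
dx/dt = (rope/x) · d(rope)/dt = (15/√221) · (-5) = -75√221/221 m/s
The boat approaches at 75√221/221 ≈ 5.045 m/s.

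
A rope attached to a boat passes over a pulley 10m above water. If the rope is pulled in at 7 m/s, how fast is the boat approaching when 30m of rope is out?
21√2/4 ≈ 7.425 m/s

rope² = x² + 10²
x = √(30² - 10²) = 20√2
dx/dt = (rope/x) · d(rope)/dt = (30/(20√2)) · (-7) = -21√2/4 m/s
The boat approaches at 21√2/4 ≈ 7.425 m/s.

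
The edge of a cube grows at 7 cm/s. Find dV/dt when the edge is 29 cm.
17661 cm³/s

V = s³
dV/dt = 3s² · ds/dt = 3·29²·7 = 17661 cm³/s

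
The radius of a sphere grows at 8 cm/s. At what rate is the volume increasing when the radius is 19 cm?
11552π cm³/s

V = (4/3)πr³
dV/dt = dV/dr · dr/dt = 4πr² · 8
At r = 19: dV/dt = 11552π cm³/s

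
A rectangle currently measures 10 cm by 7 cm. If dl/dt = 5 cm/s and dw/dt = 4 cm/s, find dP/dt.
18 cm/s

P = 2(l + w)
dP/dt = 2(dl/dt + dw/dt) = 2(5 + 4) = 18 cm/s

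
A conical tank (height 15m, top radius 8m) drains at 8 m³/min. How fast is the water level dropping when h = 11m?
225/(968π) ≈ 0.07399 m/min

r/h = 8/15, so r = (8/15)h
V = (1/3)πr²h = (1/3)π((8/15)h)²h = (64/675)πh³
dV/dh = (64/225)πh²
dh/dt = (dV/dt)/(dV/dh) = -8/((64/225)π·11²) = -225/(968π) m/min
The level is dropping at 225/(968π) ≈ 0.07399 m/min.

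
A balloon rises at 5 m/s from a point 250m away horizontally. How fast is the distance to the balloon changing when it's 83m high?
415√69389/69389 ≈ 1.575 m/s

z² = 250² + y²
z = √(250² + 83²) = √69389
dz/dt = y/z · dy/dt = 83/√69389 · 5 = 415√69389/69389 ≈ 1.575 m/s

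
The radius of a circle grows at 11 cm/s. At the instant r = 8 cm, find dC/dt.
22π cm/s

C = 2πr
dC/dt = 2π · dr/dt = 2π · 11 = 22π cm/s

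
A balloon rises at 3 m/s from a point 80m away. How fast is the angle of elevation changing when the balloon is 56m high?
0.025168 rad/s

tan(θ) = y/80
sec²(θ) · dθ/dt = (1/80) · dy/dt
dθ/dt = cos²(θ)/80 · 3 = 80/(80² + 56²) · 3
dθ/dt = 0.025168 rad/s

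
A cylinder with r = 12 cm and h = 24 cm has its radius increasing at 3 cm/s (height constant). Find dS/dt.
288π cm²/s

S = 2πrh + 2πr² (lateral + bases)
dS/dt = (2πh + 4πr)·dr/dt = (2π·24 + 4π·12)·3
= 288π cm²/s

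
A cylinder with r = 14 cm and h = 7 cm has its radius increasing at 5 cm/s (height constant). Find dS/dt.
350π cm²/s

S = 2πrh + 2πr² (lateral + bases)
dS/dt = (2πh + 4πr)·dr/dt = (2π·7 + 4π·14)·5
= 350π cm²/s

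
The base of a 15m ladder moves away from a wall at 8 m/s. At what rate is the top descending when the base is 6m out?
16√21/21 ≈ 3.491 m/s

x² + y² = 15²
2x·dx/dt + 2y·dy/dt = 0
dy/dt = -x/y · dx/dt = -6/(3√21) · 8 = -16√21/21 m/s
The top is descending at 16√21/21 ≈ 3.491 m/s.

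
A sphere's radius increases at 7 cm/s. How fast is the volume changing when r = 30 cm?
25200π cm³/s

V = (4/3)πr³
dV/dt = dV/dr · dr/dt = 4πr² · 7
At r = 30: dV/dt = 25200π cm³/s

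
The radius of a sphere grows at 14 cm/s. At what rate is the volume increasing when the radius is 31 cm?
53816π cm³/s

V = (4/3)πr³
dV/dt = dV/dr · dr/dt = 4πr² · 14
At r = 31: dV/dt = 53816π cm³/s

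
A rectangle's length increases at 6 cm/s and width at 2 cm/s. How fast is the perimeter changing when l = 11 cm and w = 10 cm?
16 cm/s

P = 2(l + w)
dP/dt = 2(dl/dt + dw/dt) = 2(6 + 2) = 16 cm/s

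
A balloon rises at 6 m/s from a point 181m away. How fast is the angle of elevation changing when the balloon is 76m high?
0.028181 rad/s

tan(θ) = y/181
sec²(θ) · dθ/dt = (1/181) · dy/dt
dθ/dt = cos²(θ)/181 · 6 = 181/(181² + 76²) · 6
dθ/dt = 0.028181 rad/s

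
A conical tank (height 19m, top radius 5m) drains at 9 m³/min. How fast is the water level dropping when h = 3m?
361/(25π) ≈ 4.596 m/min

r/h = 5/19, so r = (5/19)h
V = (1/3)πr²h = (1/3)π((5/19)h)²h = (25/1083)πh³
dV/dh = (25/361)πh²
dh/dt = (dV/dt)/(dV/dh) = -9/((25/361)π·3²) = -361/(25π) m/min
The level is dropping at 361/(25π) ≈ 4.596 m/min.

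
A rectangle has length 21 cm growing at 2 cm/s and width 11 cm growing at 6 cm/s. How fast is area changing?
148 cm²/s

A = lw
dA/dt = w·dl/dt + l·dw/dt = 11·2 + 21·6 = 148 cm²/s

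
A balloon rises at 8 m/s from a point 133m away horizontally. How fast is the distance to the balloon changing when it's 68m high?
544√22313/22313 ≈ 3.642 m/s

z² = 133² + y²
z = √(133² + 68²) = √22313
dz/dt = y/z · dy/dt = 68/√22313 · 8 = 544√22313/22313 ≈ 3.642 m/s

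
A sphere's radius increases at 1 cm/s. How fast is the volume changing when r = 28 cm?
3136π cm³/s

V = (4/3)πr³
dV/dt = dV/dr · dr/dt = 4πr² · 1
At r = 28: dV/dt = 3136π cm³/s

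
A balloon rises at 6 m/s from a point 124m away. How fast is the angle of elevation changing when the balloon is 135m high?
0.022142 rad/s

tan(θ) = y/124
sec²(θ) · dθ/dt = (1/124) · dy/dt
dθ/dt = cos²(θ)/124 · 6 = 124/(124² + 135²) · 6
dθ/dt = 0.022142 rad/s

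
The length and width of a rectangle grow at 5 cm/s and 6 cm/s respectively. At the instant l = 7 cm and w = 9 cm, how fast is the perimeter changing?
22 cm/s

P = 2(l + w)
dP/dt = 2(dl/dt + dw/dt) = 2(5 + 6) = 22 cm/s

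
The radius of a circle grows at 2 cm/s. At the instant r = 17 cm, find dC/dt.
4π cm/s

C = 2πr
dC/dt = 2π · dr/dt = 2π · 2 = 4π cm/s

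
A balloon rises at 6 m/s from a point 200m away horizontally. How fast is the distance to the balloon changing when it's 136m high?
51√914/457 ≈ 3.374 m/s

z² = 200² + y²
z = √(200² + 136²) = 8√914
dz/dt = y/z · dy/dt = 136/(8√914) · 6 = 51√914/457 ≈ 3.374 m/s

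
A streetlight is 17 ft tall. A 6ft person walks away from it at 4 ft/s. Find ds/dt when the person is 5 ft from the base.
24/11 ft/s

By similar triangles: 17/(x+s) = 6/s
Solving: s = 6x/11
ds/dt = 6/11 · dx/dt = 6/11 · 4 = 24/11 ft/s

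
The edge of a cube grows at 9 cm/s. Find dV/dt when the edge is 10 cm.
2700 cm³/s

V = s³
dV/dt = 3s² · ds/dt = 3·10²·9 = 2700 cm³/s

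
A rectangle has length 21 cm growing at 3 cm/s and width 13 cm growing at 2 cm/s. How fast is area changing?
81 cm²/s

A = lw
dA/dt = w·dl/dt + l·dw/dt = 13·3 + 21·2 = 81 cm²/s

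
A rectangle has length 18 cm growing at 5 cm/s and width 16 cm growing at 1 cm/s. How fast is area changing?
98 cm²/s

A = lw
dA/dt = w·dl/dt + l·dw/dt = 16·5 + 18·1 = 98 cm²/s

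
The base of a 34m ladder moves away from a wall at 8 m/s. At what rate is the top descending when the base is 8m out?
32√273/273 ≈ 1.937 m/s

x² + y² = 34²
2x·dx/dt + 2y·dy/dt = 0
dy/dt = -x/y · dx/dt = -8/(2√273) · 8 = -32√273/273 m/s
The top is descending at 32√273/273 ≈ 1.937 m/s.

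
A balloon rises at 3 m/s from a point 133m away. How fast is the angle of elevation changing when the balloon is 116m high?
0.012811 rad/s

tan(θ) = y/133
sec²(θ) · dθ/dt = (1/133) · dy/dt
dθ/dt = cos²(θ)/133 · 3 = 133/(133² + 116²) · 3
dθ/dt = 0.012811 rad/s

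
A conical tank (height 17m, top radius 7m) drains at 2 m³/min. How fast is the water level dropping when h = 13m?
578/(8281π) ≈ 0.02222 m/min

r/h = 7/17, so r = (7/17)h
V = (1/3)πr²h = (1/3)π((7/17)h)²h = (49/867)πh³
dV/dh = (49/289)πh²
dh/dt = (dV/dt)/(dV/dh) = -2/((49/289)π·13²) = -578/(8281π) m/min
The level is dropping at 578/(8281π) ≈ 0.02222 m/min.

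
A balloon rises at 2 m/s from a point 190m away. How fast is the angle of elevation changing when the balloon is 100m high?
0.008243 rad/s

tan(θ) = y/190
sec²(θ) · dθ/dt = (1/190) · dy/dt
dθ/dt = cos²(θ)/190 · 2 = 190/(190² + 100²) · 2
dθ/dt = 0.008243 rad/s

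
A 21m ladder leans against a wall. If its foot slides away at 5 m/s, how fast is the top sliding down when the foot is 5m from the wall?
25√26/104 ≈ 1.226 m/s

x² + y² = 21²
2x·dx/dt + 2y·dy/dt = 0
dy/dt = -x/y · dx/dt = -5/(4√26) · 5 = -25√26/104 m/s
The top is descending at 25√26/104 ≈ 1.226 m/s.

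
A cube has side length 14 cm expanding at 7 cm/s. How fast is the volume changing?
4116 cm³/s

V = s³
dV/dt = 3s² · ds/dt = 3·14²·7 = 4116 cm³/s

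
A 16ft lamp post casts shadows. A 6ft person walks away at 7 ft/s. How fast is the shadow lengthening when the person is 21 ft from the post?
21/5 ft/s

By similar triangles: 16/(x+s) = 6/s
Solving: s = 6x/10
ds/dt = 6/10 · dx/dt = 3/5 · 7 = 21/5 ft/s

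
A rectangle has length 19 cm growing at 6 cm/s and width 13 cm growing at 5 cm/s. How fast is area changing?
173 cm²/s

A = lw
dA/dt = w·dl/dt + l·dw/dt = 13·6 + 19·5 = 173 cm²/s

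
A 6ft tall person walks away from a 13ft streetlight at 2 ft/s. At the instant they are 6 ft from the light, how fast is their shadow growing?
12/7 ft/s

By similar triangles: 13/(x+s) = 6/s
Solving: s = 6x/7
ds/dt = 6/7 · dx/dt = 6/7 · 2 = 12/7 ft/s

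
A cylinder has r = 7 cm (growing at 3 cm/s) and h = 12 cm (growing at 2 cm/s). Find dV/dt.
602π cm³/s

V = πr²h
dV/dt = 2πrh·dr/dt + πr²·dh/dt
= 2π(7)(12)(3) + π(7)²(2)
= 602π cm³/s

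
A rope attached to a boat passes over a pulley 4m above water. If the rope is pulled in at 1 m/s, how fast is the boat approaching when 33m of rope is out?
33√1073/1073 ≈ 1.007 m/s

rope² = x² + 4²
x = √(33² - 4²) = √1073
dx/dt = (rope/x) · d(rope)/dt = (33/√1073) · (-1) = -33√1073/1073 m/s
The boat approaches at 33√1073/1073 ≈ 1.007 m/s.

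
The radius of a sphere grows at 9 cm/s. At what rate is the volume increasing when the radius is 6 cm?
1296π cm³/s

V = (4/3)πr³
dV/dt = dV/dr · dr/dt = 4πr² · 9
At r = 6: dV/dt = 1296π cm³/s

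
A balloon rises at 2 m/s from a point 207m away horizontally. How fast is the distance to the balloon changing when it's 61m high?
61√46570/23285 ≈ 0.5653 m/s

z² = 207² + y²
z = √(207² + 61²) = √46570
dz/dt = y/z · dy/dt = 61/√46570 · 2 = 61√46570/23285 ≈ 0.5653 m/s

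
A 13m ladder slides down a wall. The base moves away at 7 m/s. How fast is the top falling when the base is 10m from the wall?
70√69/69 ≈ 8.427 m/s

x² + y² = 13²
2x·dx/dt + 2y·dy/dt = 0
dy/dt = -x/y · dx/dt = -10/√69 · 7 = -70√69/69 m/s
The top is descending at 70√69/69 ≈ 8.427 m/s.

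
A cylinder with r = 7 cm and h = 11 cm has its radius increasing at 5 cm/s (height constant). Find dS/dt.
250π cm²/s

S = 2πrh + 2πr² (lateral + bases)
dS/dt = (2πh + 4πr)·dr/dt = (2π·11 + 4π·7)·5
= 250π cm²/s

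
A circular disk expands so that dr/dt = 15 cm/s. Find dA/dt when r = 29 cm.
870π cm²/s

A = πr²
dA/dt = 2πr · dr/dt = 2π(29)(15) = 870π cm²/s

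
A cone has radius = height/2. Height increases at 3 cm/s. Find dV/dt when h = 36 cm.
972π cm³/s

V = (1/3)π(h/2)²h = πh³/12
dV/dt = πh²/4 · 3
At h = 36: dV/dt = 972π cm³/s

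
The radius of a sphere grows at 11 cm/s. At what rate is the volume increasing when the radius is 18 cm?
14256π cm³/s

V = (4/3)πr³
dV/dt = dV/dr · dr/dt = 4πr² · 11
At r = 18: dV/dt = 14256π cm³/s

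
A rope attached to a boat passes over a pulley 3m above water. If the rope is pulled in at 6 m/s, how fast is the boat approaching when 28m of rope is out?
168√31/155 ≈ 6.035 m/s

rope² = x² + 3²
x = √(28² - 3²) = 5√31
dx/dt = (rope/x) · d(rope)/dt = (28/(5√31)) · (-6) = -168√31/155 m/s
The boat approaches at 168√31/155 ≈ 6.035 m/s.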